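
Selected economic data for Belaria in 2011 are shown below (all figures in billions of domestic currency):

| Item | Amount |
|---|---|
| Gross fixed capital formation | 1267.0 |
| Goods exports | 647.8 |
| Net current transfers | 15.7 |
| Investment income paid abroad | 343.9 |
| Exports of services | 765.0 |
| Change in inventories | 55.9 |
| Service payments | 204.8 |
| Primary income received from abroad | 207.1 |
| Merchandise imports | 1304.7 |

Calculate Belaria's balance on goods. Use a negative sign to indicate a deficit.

-656.9

Goods balance = 647.8 - 1304.7 = -656.9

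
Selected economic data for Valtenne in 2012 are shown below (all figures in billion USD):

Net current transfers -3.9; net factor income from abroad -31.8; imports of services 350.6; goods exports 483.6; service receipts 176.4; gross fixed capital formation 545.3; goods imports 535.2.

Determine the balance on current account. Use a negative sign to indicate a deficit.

-261.5

Goods balance = 483.6 - 535.2 = -51.6
Services balance = 176.4 - 350.6 = -174.2
Trade balance (goods + services) = -51.6 + (-174.2) = -225.8
Net primary income = -31.8
Net secondary income = -3.9
Current account = -225.8 + (-31.8) + (-3.9) = -261.5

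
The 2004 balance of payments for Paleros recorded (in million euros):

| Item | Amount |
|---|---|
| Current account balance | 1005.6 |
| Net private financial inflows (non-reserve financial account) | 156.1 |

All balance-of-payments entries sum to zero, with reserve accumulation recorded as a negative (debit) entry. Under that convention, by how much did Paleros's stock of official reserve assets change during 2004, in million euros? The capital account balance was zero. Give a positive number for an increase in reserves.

Official reserve transactions balance = -(1005.6 + 156.1) = -1161.7
An accumulation of reserves is recorded as a debit (negative entry), so the change in the stock of reserves is the negative of that balance.
Change in official reserves = -(-1161.7) = 1161.7

1161.7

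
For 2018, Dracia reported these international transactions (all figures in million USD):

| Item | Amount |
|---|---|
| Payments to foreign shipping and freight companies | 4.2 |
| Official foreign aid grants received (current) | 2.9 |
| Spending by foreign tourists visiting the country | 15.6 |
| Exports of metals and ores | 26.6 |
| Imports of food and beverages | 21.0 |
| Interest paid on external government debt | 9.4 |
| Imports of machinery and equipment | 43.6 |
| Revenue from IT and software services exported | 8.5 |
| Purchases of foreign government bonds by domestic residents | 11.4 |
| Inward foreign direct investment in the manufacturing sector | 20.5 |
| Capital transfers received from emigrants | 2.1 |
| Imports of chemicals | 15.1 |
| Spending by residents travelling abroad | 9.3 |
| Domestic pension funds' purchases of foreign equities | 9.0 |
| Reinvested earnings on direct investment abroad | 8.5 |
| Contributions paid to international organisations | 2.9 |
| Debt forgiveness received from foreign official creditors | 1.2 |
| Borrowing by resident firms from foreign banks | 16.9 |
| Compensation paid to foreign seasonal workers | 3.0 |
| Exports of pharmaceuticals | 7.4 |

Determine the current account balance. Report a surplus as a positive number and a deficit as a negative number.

-39.0

Goods: 26.6 - 15.1 - 43.6 - 21.0 + 7.4 = -45.7
Services: -9.3 + 8.5 + 15.6 - 4.2 = 10.6
Primary income: -3.0 + 8.5 - 9.4 = -3.9
Secondary income: -2.9 + 2.9 = 0.0
Current account = (-45.7) + 10.6 + (-3.9) + 0.0 = -39.0
(Excluded from the current account — financial account: purchases of foreign government bonds by domestic residents 11.4, inward foreign direct investment in the manufacturing sector 20.5, domestic pension funds' purchases of foreign equities 9.0, borrowing by resident firms from foreign banks 16.9; capital account: capital transfers received from emigrants 2.1, debt forgiveness received from foreign official creditors 1.2.)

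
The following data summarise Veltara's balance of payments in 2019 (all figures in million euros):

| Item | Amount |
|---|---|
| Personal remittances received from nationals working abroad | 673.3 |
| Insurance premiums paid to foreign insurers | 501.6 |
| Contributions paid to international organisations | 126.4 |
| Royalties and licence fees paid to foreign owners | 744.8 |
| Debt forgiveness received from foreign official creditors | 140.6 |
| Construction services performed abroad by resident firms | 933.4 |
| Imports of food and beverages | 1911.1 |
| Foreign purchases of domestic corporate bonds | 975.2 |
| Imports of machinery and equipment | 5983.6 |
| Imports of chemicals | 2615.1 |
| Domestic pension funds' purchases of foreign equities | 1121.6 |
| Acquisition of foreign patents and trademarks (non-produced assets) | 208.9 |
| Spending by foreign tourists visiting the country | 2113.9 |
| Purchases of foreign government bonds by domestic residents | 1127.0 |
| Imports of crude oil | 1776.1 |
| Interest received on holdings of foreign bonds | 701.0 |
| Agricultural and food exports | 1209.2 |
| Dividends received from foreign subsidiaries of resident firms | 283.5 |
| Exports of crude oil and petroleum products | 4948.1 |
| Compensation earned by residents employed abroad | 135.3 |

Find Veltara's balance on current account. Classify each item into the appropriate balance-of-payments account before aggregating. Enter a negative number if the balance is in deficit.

-2661.0

Goods: -1776.1 + 4948.1 - 1911.1 - 2615.1 + 1209.2 - 5983.6 = -6128.6
Services: 2113.9 - 744.8 + 933.4 - 501.6 = 1800.9
Primary income: 135.3 + 701.0 + 283.5 = 1119.8
Secondary income: -126.4 + 673.3 = 546.9
Current account = (-6128.6) + 1800.9 + 1119.8 + 546.9 = -2661.0
(Excluded from the current account — capital account: debt forgiveness received from foreign official creditors 140.6, acquisition of foreign patents and trademarks (non-produced assets) 208.9; financial account: foreign purchases of domestic corporate bonds 975.2, domestic pension funds' purchases of foreign equities 1121.6, purchases of foreign government bonds by domestic residents 1127.0.)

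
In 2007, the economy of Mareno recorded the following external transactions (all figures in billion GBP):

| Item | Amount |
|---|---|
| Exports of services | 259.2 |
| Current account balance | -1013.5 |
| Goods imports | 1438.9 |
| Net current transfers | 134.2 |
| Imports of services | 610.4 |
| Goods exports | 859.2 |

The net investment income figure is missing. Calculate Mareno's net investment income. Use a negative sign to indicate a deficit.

-216.8

Current account = goods balance + services balance + net primary income + net secondary income
Sum of the known components = -796.7
Net investment income = CA - (known components) = -1013.5 - (-796.7) = -216.8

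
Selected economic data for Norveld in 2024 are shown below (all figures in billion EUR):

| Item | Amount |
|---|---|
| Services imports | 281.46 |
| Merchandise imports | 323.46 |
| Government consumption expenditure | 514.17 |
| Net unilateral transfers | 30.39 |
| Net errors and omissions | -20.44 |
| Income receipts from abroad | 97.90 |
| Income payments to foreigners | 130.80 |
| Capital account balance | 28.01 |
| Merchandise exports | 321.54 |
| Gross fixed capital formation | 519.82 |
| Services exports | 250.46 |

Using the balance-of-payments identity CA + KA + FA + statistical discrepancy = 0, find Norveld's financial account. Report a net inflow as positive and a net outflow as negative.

Goods balance = 321.54 - 323.46 = -1.92
Services balance = 250.46 - 281.46 = -31.00
Trade balance (goods + services) = -1.92 + (-31.00) = -32.92
Net primary income = 97.90 - 130.80 = -32.90
Net secondary income = 30.39
Current account = -32.92 + (-32.90) + 30.39 = -35.43
Financial account = -(-35.43 + 28.01 + (-20.44)) = 27.86

27.86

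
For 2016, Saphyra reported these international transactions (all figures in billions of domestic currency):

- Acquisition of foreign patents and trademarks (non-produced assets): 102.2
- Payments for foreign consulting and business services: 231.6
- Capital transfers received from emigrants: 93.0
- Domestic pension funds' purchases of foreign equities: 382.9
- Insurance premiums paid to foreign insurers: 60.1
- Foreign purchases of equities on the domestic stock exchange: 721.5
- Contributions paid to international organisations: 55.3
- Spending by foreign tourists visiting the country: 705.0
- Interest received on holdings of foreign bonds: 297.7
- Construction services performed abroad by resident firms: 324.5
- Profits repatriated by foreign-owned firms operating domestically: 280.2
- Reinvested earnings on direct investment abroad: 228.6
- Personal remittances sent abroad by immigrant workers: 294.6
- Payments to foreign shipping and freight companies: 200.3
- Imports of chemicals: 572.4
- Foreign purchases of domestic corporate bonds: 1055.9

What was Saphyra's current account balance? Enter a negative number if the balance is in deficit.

Goods: -572.4
Services: 705.0 + 324.5 - 60.1 - 200.3 - 231.6 = 537.5
Primary income: 297.7 - 280.2 + 228.6 = 246.1
Secondary income: -294.6 - 55.3 = -349.9
Current account = (-572.4) + 537.5 + 246.1 + (-349.9) = -138.7
(Excluded from the current account — capital account: acquisition of foreign patents and trademarks (non-produced assets) 102.2, capital transfers received from emigrants 93.0; financial account: domestic pension funds' purchases of foreign equities 382.9, foreign purchases of equities on the domestic stock exchange 721.5, foreign purchases of domestic corporate bonds 1055.9.)

-138.7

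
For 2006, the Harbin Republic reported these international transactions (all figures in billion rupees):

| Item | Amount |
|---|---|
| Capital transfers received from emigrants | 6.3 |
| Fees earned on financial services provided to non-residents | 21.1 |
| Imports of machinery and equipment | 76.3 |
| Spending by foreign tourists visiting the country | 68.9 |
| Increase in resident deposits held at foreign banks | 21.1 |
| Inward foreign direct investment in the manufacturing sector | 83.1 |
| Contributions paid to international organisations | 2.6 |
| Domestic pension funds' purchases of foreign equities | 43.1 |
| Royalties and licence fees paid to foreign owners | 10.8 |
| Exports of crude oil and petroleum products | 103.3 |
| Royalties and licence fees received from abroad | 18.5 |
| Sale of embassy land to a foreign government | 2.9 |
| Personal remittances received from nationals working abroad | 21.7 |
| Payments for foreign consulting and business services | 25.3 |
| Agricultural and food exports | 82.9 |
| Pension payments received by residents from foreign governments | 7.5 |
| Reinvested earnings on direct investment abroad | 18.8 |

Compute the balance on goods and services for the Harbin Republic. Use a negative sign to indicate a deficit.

Goods: 103.3 + 82.9 - 76.3 = 109.9
Services: 18.5 + 68.9 - 10.8 + 21.1 - 25.3 = 72.4
Trade balance = 109.9 + 72.4 = 182.3
(Excluded from the trade balance — capital account: capital transfers received from emigrants 6.3, sale of embassy land to a foreign government 2.9; financial account: increase in resident deposits held at foreign banks 21.1, inward foreign direct investment in the manufacturing sector 83.1, domestic pension funds' purchases of foreign equities 43.1; secondary income: contributions paid to international organisations 2.6, personal remittances received from nationals working abroad 21.7, pension payments received by residents from foreign governments 7.5; primary income: reinvested earnings on direct investment abroad 18.8.)

182.3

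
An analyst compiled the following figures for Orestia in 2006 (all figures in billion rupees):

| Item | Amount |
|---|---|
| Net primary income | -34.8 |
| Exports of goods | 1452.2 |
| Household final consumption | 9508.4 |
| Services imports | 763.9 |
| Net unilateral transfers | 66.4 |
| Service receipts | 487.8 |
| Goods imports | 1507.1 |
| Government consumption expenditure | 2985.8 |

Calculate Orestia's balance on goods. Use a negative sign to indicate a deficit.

Goods balance = 1452.2 - 1507.1 = -54.9

-54.9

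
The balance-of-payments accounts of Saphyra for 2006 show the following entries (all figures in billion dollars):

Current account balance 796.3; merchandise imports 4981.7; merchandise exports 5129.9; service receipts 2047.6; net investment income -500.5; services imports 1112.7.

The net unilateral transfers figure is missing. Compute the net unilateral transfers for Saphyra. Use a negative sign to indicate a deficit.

Current account = goods balance + services balance + net primary income + net secondary income
Sum of the known components = 582.6
Net unilateral transfers = CA - (known components) = 796.3 - 582.6 = 213.7

213.7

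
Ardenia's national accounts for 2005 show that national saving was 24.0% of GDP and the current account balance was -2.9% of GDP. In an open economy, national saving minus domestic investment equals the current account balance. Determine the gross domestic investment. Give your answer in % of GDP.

26.9

I = S - CA = 24.0 - (-2.9) = 26.9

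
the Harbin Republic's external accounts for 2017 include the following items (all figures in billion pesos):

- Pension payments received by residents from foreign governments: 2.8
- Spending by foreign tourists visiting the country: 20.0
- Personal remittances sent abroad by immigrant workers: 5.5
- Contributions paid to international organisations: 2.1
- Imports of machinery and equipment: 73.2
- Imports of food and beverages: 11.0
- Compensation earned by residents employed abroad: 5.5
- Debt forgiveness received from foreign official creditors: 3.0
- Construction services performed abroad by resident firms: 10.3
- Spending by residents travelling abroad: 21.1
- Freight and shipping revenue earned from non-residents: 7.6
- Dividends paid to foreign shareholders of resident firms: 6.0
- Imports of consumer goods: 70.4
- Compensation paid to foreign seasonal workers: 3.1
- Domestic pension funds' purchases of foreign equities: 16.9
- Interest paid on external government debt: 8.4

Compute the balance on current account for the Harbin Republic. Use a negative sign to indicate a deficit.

-154.6

Goods: -73.2 - 70.4 - 11.0 = -154.6
Services: 10.3 + 20.0 + 7.6 - 21.1 = 16.8
Primary income: -6.0 + 5.5 - 3.1 - 8.4 = -12.0
Secondary income: 2.8 - 2.1 - 5.5 = -4.8
Current account = (-154.6) + 16.8 + (-12.0) + (-4.8) = -154.6
(Excluded from the current account — capital account: debt forgiveness received from foreign official creditors 3.0; financial account: domestic pension funds' purchases of foreign equities 16.9.)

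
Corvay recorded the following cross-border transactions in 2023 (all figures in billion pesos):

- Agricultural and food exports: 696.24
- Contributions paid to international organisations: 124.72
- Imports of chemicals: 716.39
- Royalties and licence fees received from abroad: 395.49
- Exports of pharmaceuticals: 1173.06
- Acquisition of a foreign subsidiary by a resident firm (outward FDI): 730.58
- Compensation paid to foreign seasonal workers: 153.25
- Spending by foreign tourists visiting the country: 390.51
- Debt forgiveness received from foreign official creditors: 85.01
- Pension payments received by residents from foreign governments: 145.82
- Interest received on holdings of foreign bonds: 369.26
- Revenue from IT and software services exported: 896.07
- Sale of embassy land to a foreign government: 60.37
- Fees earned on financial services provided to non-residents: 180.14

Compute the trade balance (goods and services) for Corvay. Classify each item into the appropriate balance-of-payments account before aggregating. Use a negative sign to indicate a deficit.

3015.12

Goods: -716.39 + 1173.06 + 696.24 = 1152.91
Services: 180.14 + 390.51 + 395.49 + 896.07 = 1862.21
Trade balance = 1152.91 + 1862.21 = 3015.12
(Excluded from the trade balance — secondary income: contributions paid to international organisations 124.72, pension payments received by residents from foreign governments 145.82; financial account: acquisition of a foreign subsidiary by a resident firm (outward FDI) 730.58; primary income: compensation paid to foreign seasonal workers 153.25, interest received on holdings of foreign bonds 369.26; capital account: debt forgiveness received from foreign official creditors 85.01, sale of embassy land to a foreign government 60.37.)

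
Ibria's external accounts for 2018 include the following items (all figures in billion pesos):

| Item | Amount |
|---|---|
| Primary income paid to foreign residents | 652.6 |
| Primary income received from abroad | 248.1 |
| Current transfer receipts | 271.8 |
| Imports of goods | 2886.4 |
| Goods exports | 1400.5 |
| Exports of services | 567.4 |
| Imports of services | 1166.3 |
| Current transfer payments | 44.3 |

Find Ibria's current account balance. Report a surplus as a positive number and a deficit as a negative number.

-2261.8

Goods balance = 1400.5 - 2886.4 = -1485.9
Services balance = 567.4 - 1166.3 = -598.9
Trade balance (goods + services) = -1485.9 + (-598.9) = -2084.8
Net primary income = 248.1 - 652.6 = -404.5
Net secondary income = 271.8 - 44.3 = 227.5
Current account = -2084.8 + (-404.5) + 227.5 = -2261.8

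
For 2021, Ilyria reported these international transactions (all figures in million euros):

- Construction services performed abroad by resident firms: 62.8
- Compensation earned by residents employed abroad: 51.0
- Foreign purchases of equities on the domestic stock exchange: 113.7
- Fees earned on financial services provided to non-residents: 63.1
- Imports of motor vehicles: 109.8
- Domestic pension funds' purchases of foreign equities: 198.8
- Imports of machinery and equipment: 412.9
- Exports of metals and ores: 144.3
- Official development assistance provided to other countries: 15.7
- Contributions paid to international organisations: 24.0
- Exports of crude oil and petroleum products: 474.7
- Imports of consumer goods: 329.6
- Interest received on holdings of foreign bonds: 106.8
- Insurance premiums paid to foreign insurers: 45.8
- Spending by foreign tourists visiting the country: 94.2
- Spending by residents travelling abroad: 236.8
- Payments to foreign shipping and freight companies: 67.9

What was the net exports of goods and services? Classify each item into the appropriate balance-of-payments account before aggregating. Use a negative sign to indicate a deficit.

Goods: -329.6 + 144.3 - 412.9 + 474.7 - 109.8 = -233.3
Services: 94.2 - 67.9 + 63.1 - 236.8 + 62.8 - 45.8 = -130.4
Trade balance = -233.3 + (-130.4) = -363.7
(Excluded from the trade balance — primary income: compensation earned by residents employed abroad 51.0, interest received on holdings of foreign bonds 106.8; financial account: foreign purchases of equities on the domestic stock exchange 113.7, domestic pension funds' purchases of foreign equities 198.8; secondary income: official development assistance provided to other countries 15.7, contributions paid to international organisations 24.0.)

-363.7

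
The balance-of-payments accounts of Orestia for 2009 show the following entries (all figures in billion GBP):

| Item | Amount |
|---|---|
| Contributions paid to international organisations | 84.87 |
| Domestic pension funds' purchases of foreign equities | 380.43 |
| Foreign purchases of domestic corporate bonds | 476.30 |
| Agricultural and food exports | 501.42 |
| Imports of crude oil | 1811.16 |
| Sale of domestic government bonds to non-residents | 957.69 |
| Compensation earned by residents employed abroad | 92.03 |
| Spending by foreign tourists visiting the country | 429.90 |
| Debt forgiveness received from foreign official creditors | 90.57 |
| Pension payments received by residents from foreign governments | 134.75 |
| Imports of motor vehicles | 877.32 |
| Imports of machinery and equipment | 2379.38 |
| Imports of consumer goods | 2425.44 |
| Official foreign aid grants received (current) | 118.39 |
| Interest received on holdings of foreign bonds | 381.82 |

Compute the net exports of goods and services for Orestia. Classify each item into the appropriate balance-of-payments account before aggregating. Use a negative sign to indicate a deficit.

-6561.98

Goods: 501.42 - 2379.38 - 877.32 - 1811.16 - 2425.44 = -6991.88
Services: 429.90
Trade balance = -6991.88 + 429.90 = -6561.98
(Excluded from the trade balance — secondary income: contributions paid to international organisations 84.87, pension payments received by residents from foreign governments 134.75, official foreign aid grants received (current) 118.39; financial account: domestic pension funds' purchases of foreign equities 380.43, foreign purchases of domestic corporate bonds 476.30, sale of domestic government bonds to non-residents 957.69; primary income: compensation earned by residents employed abroad 92.03, interest received on holdings of foreign bonds 381.82; capital account: debt forgiveness received from foreign official creditors 90.57.)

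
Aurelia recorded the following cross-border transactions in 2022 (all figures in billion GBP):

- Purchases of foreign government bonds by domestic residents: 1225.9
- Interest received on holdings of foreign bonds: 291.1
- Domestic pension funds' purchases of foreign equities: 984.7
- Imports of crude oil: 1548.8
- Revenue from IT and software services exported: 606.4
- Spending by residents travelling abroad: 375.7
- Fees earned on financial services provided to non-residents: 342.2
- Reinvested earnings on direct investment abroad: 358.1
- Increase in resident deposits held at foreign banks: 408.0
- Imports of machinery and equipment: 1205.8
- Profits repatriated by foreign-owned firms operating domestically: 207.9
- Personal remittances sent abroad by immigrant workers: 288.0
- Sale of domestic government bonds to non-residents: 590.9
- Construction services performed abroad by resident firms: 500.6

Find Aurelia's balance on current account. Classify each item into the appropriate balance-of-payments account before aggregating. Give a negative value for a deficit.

-1527.8

Goods: -1205.8 - 1548.8 = -2754.6
Services: 342.2 + 500.6 + 606.4 - 375.7 = 1073.5
Primary income: -207.9 + 358.1 + 291.1 = 441.3
Secondary income: -288.0
Current account = (-2754.6) + 1073.5 + 441.3 + (-288.0) = -1527.8
(Excluded from the current account — financial account: purchases of foreign government bonds by domestic residents 1225.9, domestic pension funds' purchases of foreign equities 984.7, increase in resident deposits held at foreign banks 408.0, sale of domestic government bonds to non-residents 590.9.)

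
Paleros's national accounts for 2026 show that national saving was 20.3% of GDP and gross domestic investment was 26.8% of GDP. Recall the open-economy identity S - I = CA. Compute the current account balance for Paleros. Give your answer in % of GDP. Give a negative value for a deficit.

CA = S - I = 20.3 - 26.8 = -6.5

-6.5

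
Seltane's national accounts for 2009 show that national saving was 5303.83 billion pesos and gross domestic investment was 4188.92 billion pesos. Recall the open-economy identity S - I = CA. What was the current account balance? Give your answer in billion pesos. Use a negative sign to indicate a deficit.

1114.91

CA = S - I = 5303.83 - 4188.92 = 1114.91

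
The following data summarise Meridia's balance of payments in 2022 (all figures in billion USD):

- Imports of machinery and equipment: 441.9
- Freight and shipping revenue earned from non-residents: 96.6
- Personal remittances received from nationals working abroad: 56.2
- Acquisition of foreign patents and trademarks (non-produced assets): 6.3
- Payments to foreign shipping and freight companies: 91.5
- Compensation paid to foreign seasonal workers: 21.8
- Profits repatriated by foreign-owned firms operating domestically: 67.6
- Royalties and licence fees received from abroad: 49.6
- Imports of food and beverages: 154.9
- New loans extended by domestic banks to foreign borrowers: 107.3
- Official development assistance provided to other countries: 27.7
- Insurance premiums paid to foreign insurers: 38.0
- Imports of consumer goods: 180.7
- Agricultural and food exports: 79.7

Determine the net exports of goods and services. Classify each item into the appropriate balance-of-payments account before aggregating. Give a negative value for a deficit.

-681.1

Goods: -154.9 - 441.9 - 180.7 + 79.7 = -697.8
Services: 49.6 + 96.6 - 91.5 - 38.0 = 16.7
Trade balance = -697.8 + 16.7 = -681.1
(Excluded from the trade balance — secondary income: personal remittances received from nationals working abroad 56.2, official development assistance provided to other countries 27.7; capital account: acquisition of foreign patents and trademarks (non-produced assets) 6.3; primary income: compensation paid to foreign seasonal workers 21.8, profits repatriated by foreign-owned firms operating domestically 67.6; financial account: new loans extended by domestic banks to foreign borrowers 107.3.)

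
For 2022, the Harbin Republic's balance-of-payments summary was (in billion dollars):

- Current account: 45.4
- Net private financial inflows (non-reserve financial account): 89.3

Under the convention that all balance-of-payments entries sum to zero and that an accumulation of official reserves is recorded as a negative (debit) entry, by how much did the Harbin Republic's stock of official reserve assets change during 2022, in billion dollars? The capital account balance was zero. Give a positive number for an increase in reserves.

Official reserve transactions balance = -(45.4 + 89.3) = -134.7
An accumulation of reserves is recorded as a debit (negative entry), so the change in the stock of reserves is the negative of that balance.
Change in official reserves = -(-134.7) = 134.7

134.7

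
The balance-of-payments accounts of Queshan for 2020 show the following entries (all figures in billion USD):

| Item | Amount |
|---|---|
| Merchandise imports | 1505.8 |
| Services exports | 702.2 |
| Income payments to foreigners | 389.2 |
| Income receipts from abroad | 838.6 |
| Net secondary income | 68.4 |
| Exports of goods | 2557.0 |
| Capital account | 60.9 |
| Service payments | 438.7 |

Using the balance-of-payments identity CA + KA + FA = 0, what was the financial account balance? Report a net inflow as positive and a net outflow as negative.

-1893.4

Goods balance = 2557.0 - 1505.8 = 1051.2
Services balance = 702.2 - 438.7 = 263.5
Trade balance (goods + services) = 1051.2 + 263.5 = 1314.7
Net primary income = 838.6 - 389.2 = 449.4
Net secondary income = 68.4
Current account = 1314.7 + 449.4 + 68.4 = 1832.5
Financial account = -(1832.5 + 60.9) = -1893.4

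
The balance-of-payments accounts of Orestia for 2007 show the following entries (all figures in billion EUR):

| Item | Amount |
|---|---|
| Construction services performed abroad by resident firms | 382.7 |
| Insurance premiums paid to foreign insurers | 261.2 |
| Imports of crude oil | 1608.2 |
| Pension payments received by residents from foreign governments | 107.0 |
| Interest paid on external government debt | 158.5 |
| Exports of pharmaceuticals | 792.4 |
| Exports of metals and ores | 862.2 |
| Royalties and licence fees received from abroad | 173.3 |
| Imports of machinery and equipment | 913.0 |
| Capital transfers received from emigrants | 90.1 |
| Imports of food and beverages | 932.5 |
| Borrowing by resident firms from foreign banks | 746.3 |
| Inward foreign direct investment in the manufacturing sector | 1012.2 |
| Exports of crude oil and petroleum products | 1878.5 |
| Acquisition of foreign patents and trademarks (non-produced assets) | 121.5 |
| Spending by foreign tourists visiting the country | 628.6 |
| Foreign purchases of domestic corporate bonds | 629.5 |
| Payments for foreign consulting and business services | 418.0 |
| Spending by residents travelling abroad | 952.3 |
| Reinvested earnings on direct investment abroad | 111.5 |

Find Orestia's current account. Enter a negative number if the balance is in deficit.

-307.5

Goods: 862.2 - 913.0 + 792.4 - 1608.2 - 932.5 + 1878.5 = 79.4
Services: -418.0 + 382.7 + 628.6 + 173.3 - 261.2 - 952.3 = -446.9
Primary income: -158.5 + 111.5 = -47.0
Secondary income: 107.0
Current account = 79.4 + (-446.9) + (-47.0) + 107.0 = -307.5
(Excluded from the current account — capital account: capital transfers received from emigrants 90.1, acquisition of foreign patents and trademarks (non-produced assets) 121.5; financial account: borrowing by resident firms from foreign banks 746.3, inward foreign direct investment in the manufacturing sector 1012.2, foreign purchases of domestic corporate bonds 629.5.)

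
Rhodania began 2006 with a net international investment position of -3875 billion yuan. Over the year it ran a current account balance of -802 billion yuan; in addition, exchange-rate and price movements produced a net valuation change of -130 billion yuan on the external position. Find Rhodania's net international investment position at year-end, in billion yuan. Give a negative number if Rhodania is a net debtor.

-4807

Change in NIIP = current account + net valuation change = -802 + (-130) = -932
End-of-year NIIP = -3875 + (-932) = -4807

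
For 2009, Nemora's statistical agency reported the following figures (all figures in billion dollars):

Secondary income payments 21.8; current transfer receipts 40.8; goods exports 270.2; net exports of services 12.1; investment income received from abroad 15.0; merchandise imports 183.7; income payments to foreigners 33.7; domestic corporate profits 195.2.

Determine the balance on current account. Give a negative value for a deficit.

98.9

Goods balance = 270.2 - 183.7 = 86.5
Services balance = 12.1
Trade balance (goods + services) = 86.5 + 12.1 = 98.6
Net primary income = 15.0 - 33.7 = -18.7
Net secondary income = 40.8 - 21.8 = 19.0
Current account = 98.6 + (-18.7) + 19.0 = 98.9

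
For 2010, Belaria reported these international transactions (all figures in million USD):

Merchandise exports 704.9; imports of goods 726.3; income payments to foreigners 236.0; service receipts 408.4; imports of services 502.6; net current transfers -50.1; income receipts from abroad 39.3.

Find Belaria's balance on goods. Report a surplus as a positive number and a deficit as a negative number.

-21.4

Goods balance = 704.9 - 726.3 = -21.4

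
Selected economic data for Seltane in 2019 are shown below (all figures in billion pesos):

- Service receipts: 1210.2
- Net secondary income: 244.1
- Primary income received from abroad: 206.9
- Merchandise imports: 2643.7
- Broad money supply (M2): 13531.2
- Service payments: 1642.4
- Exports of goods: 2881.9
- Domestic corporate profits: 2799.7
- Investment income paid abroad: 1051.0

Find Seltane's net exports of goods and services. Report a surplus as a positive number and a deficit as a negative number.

Goods balance = 2881.9 - 2643.7 = 238.2
Services balance = 1210.2 - 1642.4 = -432.2
Trade balance (goods + services) = 238.2 + (-432.2) = -194.0

-194.0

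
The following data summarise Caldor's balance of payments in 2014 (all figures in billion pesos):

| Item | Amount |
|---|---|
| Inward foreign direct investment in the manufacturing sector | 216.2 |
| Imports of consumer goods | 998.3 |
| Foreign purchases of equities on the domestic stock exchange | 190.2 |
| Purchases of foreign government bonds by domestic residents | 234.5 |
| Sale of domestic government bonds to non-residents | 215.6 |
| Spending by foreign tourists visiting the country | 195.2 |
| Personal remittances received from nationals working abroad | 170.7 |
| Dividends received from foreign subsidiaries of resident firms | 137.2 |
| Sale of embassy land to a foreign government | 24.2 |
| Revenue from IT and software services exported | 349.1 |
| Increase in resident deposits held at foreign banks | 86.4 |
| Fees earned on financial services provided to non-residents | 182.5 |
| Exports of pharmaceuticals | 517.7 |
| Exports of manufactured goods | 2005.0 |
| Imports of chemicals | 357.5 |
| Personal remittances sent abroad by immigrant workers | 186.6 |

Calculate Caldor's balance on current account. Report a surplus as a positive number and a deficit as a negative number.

2015.0

Goods: 517.7 - 357.5 + 2005.0 - 998.3 = 1166.9
Services: 349.1 + 182.5 + 195.2 = 726.8
Primary income: 137.2
Secondary income: -186.6 + 170.7 = -15.9
Current account = 1166.9 + 726.8 + 137.2 + (-15.9) = 2015.0
(Excluded from the current account — financial account: inward foreign direct investment in the manufacturing sector 216.2, foreign purchases of equities on the domestic stock exchange 190.2, purchases of foreign government bonds by domestic residents 234.5, sale of domestic government bonds to non-residents 215.6, increase in resident deposits held at foreign banks 86.4; capital account: sale of embassy land to a foreign government 24.2.)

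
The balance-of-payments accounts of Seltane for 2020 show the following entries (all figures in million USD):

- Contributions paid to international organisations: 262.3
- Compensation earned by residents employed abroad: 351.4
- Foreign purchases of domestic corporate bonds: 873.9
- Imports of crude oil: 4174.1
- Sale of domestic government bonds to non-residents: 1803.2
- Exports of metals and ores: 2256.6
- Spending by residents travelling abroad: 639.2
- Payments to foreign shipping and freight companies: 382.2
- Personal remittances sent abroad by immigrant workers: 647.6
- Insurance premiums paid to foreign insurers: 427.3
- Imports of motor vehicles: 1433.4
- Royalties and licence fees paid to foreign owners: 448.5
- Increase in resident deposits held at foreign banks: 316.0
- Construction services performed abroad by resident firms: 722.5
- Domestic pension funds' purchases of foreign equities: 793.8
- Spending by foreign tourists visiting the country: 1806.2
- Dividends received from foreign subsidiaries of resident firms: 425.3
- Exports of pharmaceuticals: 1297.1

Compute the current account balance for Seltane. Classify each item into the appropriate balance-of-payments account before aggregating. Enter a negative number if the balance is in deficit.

Goods: -4174.1 + 2256.6 - 1433.4 + 1297.1 = -2053.8
Services: -427.3 + 1806.2 - 639.2 - 382.2 + 722.5 - 448.5 = 631.5
Primary income: 351.4 + 425.3 = 776.7
Secondary income: -647.6 - 262.3 = -909.9
Current account = (-2053.8) + 631.5 + 776.7 + (-909.9) = -1555.5
(Excluded from the current account — financial account: foreign purchases of domestic corporate bonds 873.9, sale of domestic government bonds to non-residents 1803.2, increase in resident deposits held at foreign banks 316.0, domestic pension funds' purchases of foreign equities 793.8.)

-1555.5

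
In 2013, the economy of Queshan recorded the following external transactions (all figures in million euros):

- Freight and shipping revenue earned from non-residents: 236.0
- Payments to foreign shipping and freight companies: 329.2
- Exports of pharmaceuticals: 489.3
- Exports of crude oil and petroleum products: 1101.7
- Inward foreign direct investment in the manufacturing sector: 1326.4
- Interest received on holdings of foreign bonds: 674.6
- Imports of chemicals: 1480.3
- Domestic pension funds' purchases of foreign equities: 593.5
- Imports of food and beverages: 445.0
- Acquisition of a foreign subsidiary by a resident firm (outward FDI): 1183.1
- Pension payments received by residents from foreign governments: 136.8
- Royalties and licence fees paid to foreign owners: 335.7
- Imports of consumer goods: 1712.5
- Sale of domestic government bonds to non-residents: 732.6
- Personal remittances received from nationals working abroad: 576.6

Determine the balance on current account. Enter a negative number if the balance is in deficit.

Goods: 489.3 - 445.0 + 1101.7 - 1480.3 - 1712.5 = -2046.8
Services: -329.2 - 335.7 + 236.0 = -428.9
Primary income: 674.6
Secondary income: 136.8 + 576.6 = 713.4
Current account = (-2046.8) + (-428.9) + 674.6 + 713.4 = -1087.7
(Excluded from the current account — financial account: inward foreign direct investment in the manufacturing sector 1326.4, domestic pension funds' purchases of foreign equities 593.5, acquisition of a foreign subsidiary by a resident firm (outward FDI) 1183.1, sale of domestic government bonds to non-residents 732.6.)

-1087.7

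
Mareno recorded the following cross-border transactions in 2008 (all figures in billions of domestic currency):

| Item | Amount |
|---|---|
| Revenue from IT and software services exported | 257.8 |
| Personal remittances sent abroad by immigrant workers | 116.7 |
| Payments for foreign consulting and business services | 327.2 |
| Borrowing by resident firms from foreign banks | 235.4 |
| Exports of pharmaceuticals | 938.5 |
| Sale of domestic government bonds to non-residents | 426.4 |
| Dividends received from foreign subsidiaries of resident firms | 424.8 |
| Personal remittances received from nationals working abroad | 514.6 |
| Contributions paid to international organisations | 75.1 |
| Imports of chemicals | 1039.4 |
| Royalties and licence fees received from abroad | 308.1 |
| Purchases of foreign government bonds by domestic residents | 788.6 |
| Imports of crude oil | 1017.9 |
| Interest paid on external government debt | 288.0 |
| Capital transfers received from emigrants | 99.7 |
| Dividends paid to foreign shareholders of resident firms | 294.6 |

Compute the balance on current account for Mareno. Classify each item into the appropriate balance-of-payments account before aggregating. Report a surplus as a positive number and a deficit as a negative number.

Goods: -1039.4 - 1017.9 + 938.5 = -1118.8
Services: 257.8 - 327.2 + 308.1 = 238.7
Primary income: -288.0 - 294.6 + 424.8 = -157.8
Secondary income: -75.1 - 116.7 + 514.6 = 322.8
Current account = (-1118.8) + 238.7 + (-157.8) + 322.8 = -715.1
(Excluded from the current account — financial account: borrowing by resident firms from foreign banks 235.4, sale of domestic government bonds to non-residents 426.4, purchases of foreign government bonds by domestic residents 788.6; capital account: capital transfers received from emigrants 99.7.)

-715.1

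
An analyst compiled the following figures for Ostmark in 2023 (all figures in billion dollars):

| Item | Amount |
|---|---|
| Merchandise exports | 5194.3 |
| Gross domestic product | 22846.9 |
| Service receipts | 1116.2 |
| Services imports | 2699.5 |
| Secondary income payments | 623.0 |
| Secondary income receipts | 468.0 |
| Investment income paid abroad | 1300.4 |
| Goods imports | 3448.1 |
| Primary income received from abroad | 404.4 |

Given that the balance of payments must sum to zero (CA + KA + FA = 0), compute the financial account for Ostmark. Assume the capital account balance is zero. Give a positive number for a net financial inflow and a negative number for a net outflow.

888.1

Goods balance = 5194.3 - 3448.1 = 1746.2
Services balance = 1116.2 - 2699.5 = -1583.3
Trade balance (goods + services) = 1746.2 + (-1583.3) = 162.9
Net primary income = 404.4 - 1300.4 = -896.0
Net secondary income = 468.0 - 623.0 = -155.0
Current account = 162.9 + (-896.0) + (-155.0) = -888.1
Financial account = -(-888.1) = 888.1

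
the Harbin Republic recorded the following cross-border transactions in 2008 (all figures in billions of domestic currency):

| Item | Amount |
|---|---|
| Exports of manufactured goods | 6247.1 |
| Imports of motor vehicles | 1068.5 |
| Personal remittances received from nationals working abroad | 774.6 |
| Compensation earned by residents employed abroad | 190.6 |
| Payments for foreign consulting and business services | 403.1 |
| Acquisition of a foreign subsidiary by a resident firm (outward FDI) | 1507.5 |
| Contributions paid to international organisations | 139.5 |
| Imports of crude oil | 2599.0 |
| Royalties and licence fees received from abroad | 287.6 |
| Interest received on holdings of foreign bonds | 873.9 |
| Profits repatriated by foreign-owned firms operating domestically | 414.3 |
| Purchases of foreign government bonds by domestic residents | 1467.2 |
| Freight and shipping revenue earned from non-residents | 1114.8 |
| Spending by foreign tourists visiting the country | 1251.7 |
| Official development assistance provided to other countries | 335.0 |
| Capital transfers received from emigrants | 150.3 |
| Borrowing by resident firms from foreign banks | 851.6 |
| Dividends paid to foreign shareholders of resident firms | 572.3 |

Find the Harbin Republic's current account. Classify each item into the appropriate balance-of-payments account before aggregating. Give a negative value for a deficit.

Goods: -1068.5 + 6247.1 - 2599.0 = 2579.6
Services: 1251.7 + 287.6 + 1114.8 - 403.1 = 2251.0
Primary income: -414.3 - 572.3 + 873.9 + 190.6 = 77.9
Secondary income: -335.0 - 139.5 + 774.6 = 300.1
Current account = 2579.6 + 2251.0 + 77.9 + 300.1 = 5208.6
(Excluded from the current account — financial account: acquisition of a foreign subsidiary by a resident firm (outward FDI) 1507.5, purchases of foreign government bonds by domestic residents 1467.2, borrowing by resident firms from foreign banks 851.6; capital account: capital transfers received from emigrants 150.3.)

5208.6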